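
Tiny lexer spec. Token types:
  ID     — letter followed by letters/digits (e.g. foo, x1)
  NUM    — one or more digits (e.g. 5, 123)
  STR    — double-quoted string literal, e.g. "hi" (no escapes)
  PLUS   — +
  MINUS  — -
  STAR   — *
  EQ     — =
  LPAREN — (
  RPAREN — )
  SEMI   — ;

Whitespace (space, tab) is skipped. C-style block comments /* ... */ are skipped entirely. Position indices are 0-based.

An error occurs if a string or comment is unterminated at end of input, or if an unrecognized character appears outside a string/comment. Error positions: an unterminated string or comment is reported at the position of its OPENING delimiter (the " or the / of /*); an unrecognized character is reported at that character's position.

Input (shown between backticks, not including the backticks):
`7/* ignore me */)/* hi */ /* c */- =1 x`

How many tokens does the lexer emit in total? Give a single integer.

pos=0: emit NUM '7' (now at pos=1)
pos=1: enter COMMENT mode (saw '/*')
exit COMMENT mode (now at pos=16)
pos=16: emit RPAREN ')'
pos=17: enter COMMENT mode (saw '/*')
exit COMMENT mode (now at pos=25)
pos=26: enter COMMENT mode (saw '/*')
exit COMMENT mode (now at pos=33)
pos=33: emit MINUS '-'
pos=35: emit EQ '='
pos=36: emit NUM '1' (now at pos=37)
pos=38: emit ID 'x' (now at pos=39)
DONE. 6 tokens: [NUM, RPAREN, MINUS, EQ, NUM, ID]

Answer: 6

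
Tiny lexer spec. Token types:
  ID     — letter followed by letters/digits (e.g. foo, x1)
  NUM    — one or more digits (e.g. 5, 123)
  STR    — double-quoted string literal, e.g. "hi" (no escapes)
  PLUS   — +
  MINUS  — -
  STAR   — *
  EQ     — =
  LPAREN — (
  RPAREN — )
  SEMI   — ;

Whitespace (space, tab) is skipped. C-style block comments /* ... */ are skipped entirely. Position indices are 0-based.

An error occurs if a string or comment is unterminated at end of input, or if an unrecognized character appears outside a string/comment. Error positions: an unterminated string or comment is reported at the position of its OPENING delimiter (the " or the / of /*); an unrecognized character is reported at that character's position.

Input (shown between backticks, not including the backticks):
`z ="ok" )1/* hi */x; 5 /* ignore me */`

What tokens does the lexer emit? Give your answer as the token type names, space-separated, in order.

Answer: ID EQ STR RPAREN NUM ID SEMI NUM

Derivation:
pos=0: emit ID 'z' (now at pos=1)
pos=2: emit EQ '='
pos=3: enter STRING mode
pos=3: emit STR "ok" (now at pos=7)
pos=8: emit RPAREN ')'
pos=9: emit NUM '1' (now at pos=10)
pos=10: enter COMMENT mode (saw '/*')
exit COMMENT mode (now at pos=18)
pos=18: emit ID 'x' (now at pos=19)
pos=19: emit SEMI ';'
pos=21: emit NUM '5' (now at pos=22)
pos=23: enter COMMENT mode (saw '/*')
exit COMMENT mode (now at pos=38)
DONE. 8 tokens: [ID, EQ, STR, RPAREN, NUM, ID, SEMI, NUM]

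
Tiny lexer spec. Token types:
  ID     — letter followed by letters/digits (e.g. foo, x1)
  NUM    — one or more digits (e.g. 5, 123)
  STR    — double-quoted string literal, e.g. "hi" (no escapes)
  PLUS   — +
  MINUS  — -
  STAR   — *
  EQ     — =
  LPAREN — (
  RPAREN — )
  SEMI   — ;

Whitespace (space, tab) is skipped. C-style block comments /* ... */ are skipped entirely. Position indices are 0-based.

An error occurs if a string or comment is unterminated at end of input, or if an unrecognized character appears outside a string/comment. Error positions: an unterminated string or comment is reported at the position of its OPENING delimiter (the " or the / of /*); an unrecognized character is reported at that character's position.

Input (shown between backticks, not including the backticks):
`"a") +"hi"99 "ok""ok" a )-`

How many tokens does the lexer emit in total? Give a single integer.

pos=0: enter STRING mode
pos=0: emit STR "a" (now at pos=3)
pos=3: emit RPAREN ')'
pos=5: emit PLUS '+'
pos=6: enter STRING mode
pos=6: emit STR "hi" (now at pos=10)
pos=10: emit NUM '99' (now at pos=12)
pos=13: enter STRING mode
pos=13: emit STR "ok" (now at pos=17)
pos=17: enter STRING mode
pos=17: emit STR "ok" (now at pos=21)
pos=22: emit ID 'a' (now at pos=23)
pos=24: emit RPAREN ')'
pos=25: emit MINUS '-'
DONE. 10 tokens: [STR, RPAREN, PLUS, STR, NUM, STR, STR, ID, RPAREN, MINUS]

Answer: 10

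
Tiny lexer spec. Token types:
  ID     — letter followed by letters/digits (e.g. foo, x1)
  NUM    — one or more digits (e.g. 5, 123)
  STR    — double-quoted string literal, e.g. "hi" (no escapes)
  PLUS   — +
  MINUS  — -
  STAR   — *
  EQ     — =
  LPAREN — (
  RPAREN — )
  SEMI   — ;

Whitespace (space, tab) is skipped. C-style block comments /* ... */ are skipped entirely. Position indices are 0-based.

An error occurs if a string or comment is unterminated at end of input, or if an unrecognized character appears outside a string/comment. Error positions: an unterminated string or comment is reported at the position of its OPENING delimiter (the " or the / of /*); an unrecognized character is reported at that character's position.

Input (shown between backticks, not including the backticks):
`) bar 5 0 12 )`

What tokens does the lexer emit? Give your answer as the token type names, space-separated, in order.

pos=0: emit RPAREN ')'
pos=2: emit ID 'bar' (now at pos=5)
pos=6: emit NUM '5' (now at pos=7)
pos=8: emit NUM '0' (now at pos=9)
pos=10: emit NUM '12' (now at pos=12)
pos=13: emit RPAREN ')'
DONE. 6 tokens: [RPAREN, ID, NUM, NUM, NUM, RPAREN]

Answer: RPAREN ID NUM NUM NUM RPAREN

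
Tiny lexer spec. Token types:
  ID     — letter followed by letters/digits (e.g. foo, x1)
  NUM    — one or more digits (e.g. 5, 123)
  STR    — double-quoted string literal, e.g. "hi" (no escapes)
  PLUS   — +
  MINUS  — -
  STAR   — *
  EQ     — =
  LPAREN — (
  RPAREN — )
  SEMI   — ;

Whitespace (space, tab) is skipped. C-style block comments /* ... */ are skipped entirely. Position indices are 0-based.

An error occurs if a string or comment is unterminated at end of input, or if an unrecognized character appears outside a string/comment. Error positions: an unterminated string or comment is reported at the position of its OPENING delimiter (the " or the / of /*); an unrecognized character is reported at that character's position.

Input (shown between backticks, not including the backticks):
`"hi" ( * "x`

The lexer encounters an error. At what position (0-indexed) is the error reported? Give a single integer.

Answer: 9

Derivation:
pos=0: enter STRING mode
pos=0: emit STR "hi" (now at pos=4)
pos=5: emit LPAREN '('
pos=7: emit STAR '*'
pos=9: enter STRING mode
pos=9: ERROR — unterminated string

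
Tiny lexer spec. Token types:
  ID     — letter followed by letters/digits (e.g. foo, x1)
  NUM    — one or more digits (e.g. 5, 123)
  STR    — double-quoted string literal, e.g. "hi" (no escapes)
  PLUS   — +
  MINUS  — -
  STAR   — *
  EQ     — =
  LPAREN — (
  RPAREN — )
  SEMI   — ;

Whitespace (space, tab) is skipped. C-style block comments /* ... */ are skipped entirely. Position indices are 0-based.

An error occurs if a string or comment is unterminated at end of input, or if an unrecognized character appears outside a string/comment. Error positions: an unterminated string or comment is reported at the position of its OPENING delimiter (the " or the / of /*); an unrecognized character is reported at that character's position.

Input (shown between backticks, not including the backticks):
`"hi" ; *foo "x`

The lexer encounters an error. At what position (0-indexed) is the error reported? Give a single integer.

Answer: 12

Derivation:
pos=0: enter STRING mode
pos=0: emit STR "hi" (now at pos=4)
pos=5: emit SEMI ';'
pos=7: emit STAR '*'
pos=8: emit ID 'foo' (now at pos=11)
pos=12: enter STRING mode
pos=12: ERROR — unterminated string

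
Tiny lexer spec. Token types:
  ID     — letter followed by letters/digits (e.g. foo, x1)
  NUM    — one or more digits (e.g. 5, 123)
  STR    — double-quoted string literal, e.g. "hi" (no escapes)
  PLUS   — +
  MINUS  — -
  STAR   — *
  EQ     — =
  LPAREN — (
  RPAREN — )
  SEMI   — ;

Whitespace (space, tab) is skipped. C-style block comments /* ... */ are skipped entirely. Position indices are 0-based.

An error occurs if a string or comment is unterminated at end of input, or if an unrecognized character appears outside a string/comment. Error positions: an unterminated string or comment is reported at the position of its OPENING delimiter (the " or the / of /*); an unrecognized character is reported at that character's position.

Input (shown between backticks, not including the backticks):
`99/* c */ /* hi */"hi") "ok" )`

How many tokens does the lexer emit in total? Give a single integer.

Answer: 5

Derivation:
pos=0: emit NUM '99' (now at pos=2)
pos=2: enter COMMENT mode (saw '/*')
exit COMMENT mode (now at pos=9)
pos=10: enter COMMENT mode (saw '/*')
exit COMMENT mode (now at pos=18)
pos=18: enter STRING mode
pos=18: emit STR "hi" (now at pos=22)
pos=22: emit RPAREN ')'
pos=24: enter STRING mode
pos=24: emit STR "ok" (now at pos=28)
pos=29: emit RPAREN ')'
DONE. 5 tokens: [NUM, STR, RPAREN, STR, RPAREN]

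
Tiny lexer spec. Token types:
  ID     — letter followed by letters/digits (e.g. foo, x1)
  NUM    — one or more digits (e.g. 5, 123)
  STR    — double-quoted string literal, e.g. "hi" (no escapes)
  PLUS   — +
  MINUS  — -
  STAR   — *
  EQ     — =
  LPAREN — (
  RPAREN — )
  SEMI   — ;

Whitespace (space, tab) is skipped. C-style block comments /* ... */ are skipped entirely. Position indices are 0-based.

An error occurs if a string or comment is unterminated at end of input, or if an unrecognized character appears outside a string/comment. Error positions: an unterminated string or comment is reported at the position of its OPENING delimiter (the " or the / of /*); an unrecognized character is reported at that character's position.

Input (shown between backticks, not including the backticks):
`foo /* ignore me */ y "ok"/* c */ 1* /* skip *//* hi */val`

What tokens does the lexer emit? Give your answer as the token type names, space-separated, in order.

Answer: ID ID STR NUM STAR ID

Derivation:
pos=0: emit ID 'foo' (now at pos=3)
pos=4: enter COMMENT mode (saw '/*')
exit COMMENT mode (now at pos=19)
pos=20: emit ID 'y' (now at pos=21)
pos=22: enter STRING mode
pos=22: emit STR "ok" (now at pos=26)
pos=26: enter COMMENT mode (saw '/*')
exit COMMENT mode (now at pos=33)
pos=34: emit NUM '1' (now at pos=35)
pos=35: emit STAR '*'
pos=37: enter COMMENT mode (saw '/*')
exit COMMENT mode (now at pos=47)
pos=47: enter COMMENT mode (saw '/*')
exit COMMENT mode (now at pos=55)
pos=55: emit ID 'val' (now at pos=58)
DONE. 6 tokens: [ID, ID, STR, NUM, STAR, ID]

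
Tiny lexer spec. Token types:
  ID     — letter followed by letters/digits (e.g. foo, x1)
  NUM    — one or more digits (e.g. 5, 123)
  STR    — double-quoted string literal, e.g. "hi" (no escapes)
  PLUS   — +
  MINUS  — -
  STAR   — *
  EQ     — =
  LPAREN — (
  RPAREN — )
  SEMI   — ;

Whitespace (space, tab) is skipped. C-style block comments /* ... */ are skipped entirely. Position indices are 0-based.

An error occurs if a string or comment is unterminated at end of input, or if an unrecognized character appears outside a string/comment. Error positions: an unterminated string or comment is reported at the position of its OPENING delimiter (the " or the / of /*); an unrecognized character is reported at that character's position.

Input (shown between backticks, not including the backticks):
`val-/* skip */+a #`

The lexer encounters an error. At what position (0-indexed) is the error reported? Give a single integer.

pos=0: emit ID 'val' (now at pos=3)
pos=3: emit MINUS '-'
pos=4: enter COMMENT mode (saw '/*')
exit COMMENT mode (now at pos=14)
pos=14: emit PLUS '+'
pos=15: emit ID 'a' (now at pos=16)
pos=17: ERROR — unrecognized char '#'

Answer: 17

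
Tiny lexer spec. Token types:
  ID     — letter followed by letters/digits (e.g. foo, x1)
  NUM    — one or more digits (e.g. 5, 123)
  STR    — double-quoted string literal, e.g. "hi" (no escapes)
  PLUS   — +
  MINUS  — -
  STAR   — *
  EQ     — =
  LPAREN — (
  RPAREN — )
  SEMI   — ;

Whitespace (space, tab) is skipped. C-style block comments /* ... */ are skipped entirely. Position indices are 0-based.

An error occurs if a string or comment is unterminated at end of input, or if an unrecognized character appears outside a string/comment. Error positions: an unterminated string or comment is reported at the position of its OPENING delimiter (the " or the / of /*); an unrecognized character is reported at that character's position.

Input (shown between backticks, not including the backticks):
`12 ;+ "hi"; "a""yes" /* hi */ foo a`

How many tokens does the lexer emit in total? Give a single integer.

Answer: 9

Derivation:
pos=0: emit NUM '12' (now at pos=2)
pos=3: emit SEMI ';'
pos=4: emit PLUS '+'
pos=6: enter STRING mode
pos=6: emit STR "hi" (now at pos=10)
pos=10: emit SEMI ';'
pos=12: enter STRING mode
pos=12: emit STR "a" (now at pos=15)
pos=15: enter STRING mode
pos=15: emit STR "yes" (now at pos=20)
pos=21: enter COMMENT mode (saw '/*')
exit COMMENT mode (now at pos=29)
pos=30: emit ID 'foo' (now at pos=33)
pos=34: emit ID 'a' (now at pos=35)
DONE. 9 tokens: [NUM, SEMI, PLUS, STR, SEMI, STR, STR, ID, ID]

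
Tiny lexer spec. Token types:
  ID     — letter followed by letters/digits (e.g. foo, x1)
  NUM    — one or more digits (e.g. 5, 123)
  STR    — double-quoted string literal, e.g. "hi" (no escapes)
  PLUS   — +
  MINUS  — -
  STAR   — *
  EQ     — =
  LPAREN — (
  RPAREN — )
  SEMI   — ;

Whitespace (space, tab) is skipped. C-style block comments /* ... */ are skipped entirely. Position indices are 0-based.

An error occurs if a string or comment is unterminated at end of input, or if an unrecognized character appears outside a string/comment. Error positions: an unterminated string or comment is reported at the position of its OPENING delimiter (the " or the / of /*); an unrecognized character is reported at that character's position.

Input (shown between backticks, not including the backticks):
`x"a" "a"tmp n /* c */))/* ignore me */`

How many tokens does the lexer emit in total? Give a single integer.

Answer: 7

Derivation:
pos=0: emit ID 'x' (now at pos=1)
pos=1: enter STRING mode
pos=1: emit STR "a" (now at pos=4)
pos=5: enter STRING mode
pos=5: emit STR "a" (now at pos=8)
pos=8: emit ID 'tmp' (now at pos=11)
pos=12: emit ID 'n' (now at pos=13)
pos=14: enter COMMENT mode (saw '/*')
exit COMMENT mode (now at pos=21)
pos=21: emit RPAREN ')'
pos=22: emit RPAREN ')'
pos=23: enter COMMENT mode (saw '/*')
exit COMMENT mode (now at pos=38)
DONE. 7 tokens: [ID, STR, STR, ID, ID, RPAREN, RPAREN]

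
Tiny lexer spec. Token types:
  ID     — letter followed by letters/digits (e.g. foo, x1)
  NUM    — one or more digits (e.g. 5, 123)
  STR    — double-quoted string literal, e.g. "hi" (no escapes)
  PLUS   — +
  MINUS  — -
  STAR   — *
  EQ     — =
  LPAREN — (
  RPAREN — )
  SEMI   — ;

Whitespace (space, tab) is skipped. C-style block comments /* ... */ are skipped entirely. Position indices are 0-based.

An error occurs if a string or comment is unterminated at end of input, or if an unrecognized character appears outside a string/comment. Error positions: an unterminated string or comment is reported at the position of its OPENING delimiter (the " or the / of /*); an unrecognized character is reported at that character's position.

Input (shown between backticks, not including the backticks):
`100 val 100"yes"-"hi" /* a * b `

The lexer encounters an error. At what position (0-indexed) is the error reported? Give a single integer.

Answer: 22

Derivation:
pos=0: emit NUM '100' (now at pos=3)
pos=4: emit ID 'val' (now at pos=7)
pos=8: emit NUM '100' (now at pos=11)
pos=11: enter STRING mode
pos=11: emit STR "yes" (now at pos=16)
pos=16: emit MINUS '-'
pos=17: enter STRING mode
pos=17: emit STR "hi" (now at pos=21)
pos=22: enter COMMENT mode (saw '/*')
pos=22: ERROR — unterminated comment (reached EOF)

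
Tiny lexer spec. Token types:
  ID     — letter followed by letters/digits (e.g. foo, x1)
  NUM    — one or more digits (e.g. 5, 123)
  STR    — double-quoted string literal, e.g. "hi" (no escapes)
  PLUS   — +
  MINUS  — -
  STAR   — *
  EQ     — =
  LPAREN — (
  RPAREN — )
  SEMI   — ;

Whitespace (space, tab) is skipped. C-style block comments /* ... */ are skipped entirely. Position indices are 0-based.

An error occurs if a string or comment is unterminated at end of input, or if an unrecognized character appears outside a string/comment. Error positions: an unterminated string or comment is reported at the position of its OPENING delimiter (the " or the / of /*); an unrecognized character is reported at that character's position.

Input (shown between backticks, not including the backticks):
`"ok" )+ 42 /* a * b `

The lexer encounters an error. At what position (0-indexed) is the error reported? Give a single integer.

pos=0: enter STRING mode
pos=0: emit STR "ok" (now at pos=4)
pos=5: emit RPAREN ')'
pos=6: emit PLUS '+'
pos=8: emit NUM '42' (now at pos=10)
pos=11: enter COMMENT mode (saw '/*')
pos=11: ERROR — unterminated comment (reached EOF)

Answer: 11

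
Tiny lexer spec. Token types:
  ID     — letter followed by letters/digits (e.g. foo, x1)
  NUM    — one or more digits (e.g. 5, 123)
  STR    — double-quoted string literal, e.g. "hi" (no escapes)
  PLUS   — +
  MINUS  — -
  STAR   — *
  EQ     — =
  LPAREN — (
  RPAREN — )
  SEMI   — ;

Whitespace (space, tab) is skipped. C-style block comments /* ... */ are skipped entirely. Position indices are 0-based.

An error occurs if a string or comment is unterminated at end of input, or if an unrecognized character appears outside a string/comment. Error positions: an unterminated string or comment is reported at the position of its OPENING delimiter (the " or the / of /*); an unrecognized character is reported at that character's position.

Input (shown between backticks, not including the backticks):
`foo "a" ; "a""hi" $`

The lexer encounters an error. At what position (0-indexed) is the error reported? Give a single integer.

Answer: 18

Derivation:
pos=0: emit ID 'foo' (now at pos=3)
pos=4: enter STRING mode
pos=4: emit STR "a" (now at pos=7)
pos=8: emit SEMI ';'
pos=10: enter STRING mode
pos=10: emit STR "a" (now at pos=13)
pos=13: enter STRING mode
pos=13: emit STR "hi" (now at pos=17)
pos=18: ERROR — unrecognized char '$'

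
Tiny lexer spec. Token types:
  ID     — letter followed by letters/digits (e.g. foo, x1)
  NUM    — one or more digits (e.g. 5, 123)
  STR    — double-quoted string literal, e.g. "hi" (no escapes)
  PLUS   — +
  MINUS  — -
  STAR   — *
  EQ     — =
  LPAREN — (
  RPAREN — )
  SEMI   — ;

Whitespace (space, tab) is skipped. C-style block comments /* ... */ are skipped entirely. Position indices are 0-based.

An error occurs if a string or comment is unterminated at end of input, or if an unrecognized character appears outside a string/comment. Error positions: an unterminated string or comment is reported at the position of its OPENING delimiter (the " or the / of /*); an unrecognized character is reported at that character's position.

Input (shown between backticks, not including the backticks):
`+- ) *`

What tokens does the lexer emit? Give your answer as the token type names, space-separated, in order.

pos=0: emit PLUS '+'
pos=1: emit MINUS '-'
pos=3: emit RPAREN ')'
pos=5: emit STAR '*'
DONE. 4 tokens: [PLUS, MINUS, RPAREN, STAR]

Answer: PLUS MINUS RPAREN STAR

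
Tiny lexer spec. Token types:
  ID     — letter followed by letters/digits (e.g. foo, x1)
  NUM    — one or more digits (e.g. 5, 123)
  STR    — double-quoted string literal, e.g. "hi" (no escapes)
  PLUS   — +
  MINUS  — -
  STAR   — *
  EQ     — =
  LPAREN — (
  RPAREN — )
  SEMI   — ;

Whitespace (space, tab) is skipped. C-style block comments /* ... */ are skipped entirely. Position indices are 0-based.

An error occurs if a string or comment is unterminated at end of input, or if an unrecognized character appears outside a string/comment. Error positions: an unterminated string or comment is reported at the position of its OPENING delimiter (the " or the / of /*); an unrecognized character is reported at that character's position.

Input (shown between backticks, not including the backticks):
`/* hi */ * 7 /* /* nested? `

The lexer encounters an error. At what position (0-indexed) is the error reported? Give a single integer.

Answer: 13

Derivation:
pos=0: enter COMMENT mode (saw '/*')
exit COMMENT mode (now at pos=8)
pos=9: emit STAR '*'
pos=11: emit NUM '7' (now at pos=12)
pos=13: enter COMMENT mode (saw '/*')
pos=13: ERROR — unterminated comment (reached EOF)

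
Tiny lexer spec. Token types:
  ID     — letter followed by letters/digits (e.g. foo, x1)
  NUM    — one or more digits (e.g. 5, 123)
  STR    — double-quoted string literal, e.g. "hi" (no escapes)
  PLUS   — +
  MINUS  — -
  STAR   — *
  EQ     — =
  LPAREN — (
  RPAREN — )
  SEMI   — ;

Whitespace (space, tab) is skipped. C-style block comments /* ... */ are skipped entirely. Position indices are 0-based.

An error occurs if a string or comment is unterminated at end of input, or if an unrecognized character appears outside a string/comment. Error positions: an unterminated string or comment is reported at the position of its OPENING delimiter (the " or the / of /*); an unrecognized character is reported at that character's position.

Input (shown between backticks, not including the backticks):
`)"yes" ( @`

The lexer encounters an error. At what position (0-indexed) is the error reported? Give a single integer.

pos=0: emit RPAREN ')'
pos=1: enter STRING mode
pos=1: emit STR "yes" (now at pos=6)
pos=7: emit LPAREN '('
pos=9: ERROR — unrecognized char '@'

Answer: 9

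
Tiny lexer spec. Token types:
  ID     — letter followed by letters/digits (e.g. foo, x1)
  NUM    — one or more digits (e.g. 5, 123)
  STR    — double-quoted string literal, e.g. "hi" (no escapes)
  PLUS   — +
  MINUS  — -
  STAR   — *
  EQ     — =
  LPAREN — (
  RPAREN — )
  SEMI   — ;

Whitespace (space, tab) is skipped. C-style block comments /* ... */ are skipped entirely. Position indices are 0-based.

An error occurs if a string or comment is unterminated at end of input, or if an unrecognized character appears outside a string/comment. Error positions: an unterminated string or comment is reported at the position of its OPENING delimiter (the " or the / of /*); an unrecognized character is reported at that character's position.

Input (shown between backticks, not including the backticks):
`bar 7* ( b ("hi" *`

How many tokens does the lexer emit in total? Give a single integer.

pos=0: emit ID 'bar' (now at pos=3)
pos=4: emit NUM '7' (now at pos=5)
pos=5: emit STAR '*'
pos=7: emit LPAREN '('
pos=9: emit ID 'b' (now at pos=10)
pos=11: emit LPAREN '('
pos=12: enter STRING mode
pos=12: emit STR "hi" (now at pos=16)
pos=17: emit STAR '*'
DONE. 8 tokens: [ID, NUM, STAR, LPAREN, ID, LPAREN, STR, STAR]

Answer: 8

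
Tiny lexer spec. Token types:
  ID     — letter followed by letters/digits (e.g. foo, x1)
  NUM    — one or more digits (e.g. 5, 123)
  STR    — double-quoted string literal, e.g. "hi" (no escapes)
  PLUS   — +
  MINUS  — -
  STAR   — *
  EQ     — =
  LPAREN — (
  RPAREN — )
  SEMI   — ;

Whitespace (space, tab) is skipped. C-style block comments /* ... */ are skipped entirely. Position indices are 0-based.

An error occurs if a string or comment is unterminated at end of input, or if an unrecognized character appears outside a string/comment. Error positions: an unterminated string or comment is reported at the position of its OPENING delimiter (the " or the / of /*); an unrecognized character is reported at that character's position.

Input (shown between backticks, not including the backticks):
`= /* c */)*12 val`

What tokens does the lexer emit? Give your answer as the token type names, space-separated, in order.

pos=0: emit EQ '='
pos=2: enter COMMENT mode (saw '/*')
exit COMMENT mode (now at pos=9)
pos=9: emit RPAREN ')'
pos=10: emit STAR '*'
pos=11: emit NUM '12' (now at pos=13)
pos=14: emit ID 'val' (now at pos=17)
DONE. 5 tokens: [EQ, RPAREN, STAR, NUM, ID]

Answer: EQ RPAREN STAR NUM ID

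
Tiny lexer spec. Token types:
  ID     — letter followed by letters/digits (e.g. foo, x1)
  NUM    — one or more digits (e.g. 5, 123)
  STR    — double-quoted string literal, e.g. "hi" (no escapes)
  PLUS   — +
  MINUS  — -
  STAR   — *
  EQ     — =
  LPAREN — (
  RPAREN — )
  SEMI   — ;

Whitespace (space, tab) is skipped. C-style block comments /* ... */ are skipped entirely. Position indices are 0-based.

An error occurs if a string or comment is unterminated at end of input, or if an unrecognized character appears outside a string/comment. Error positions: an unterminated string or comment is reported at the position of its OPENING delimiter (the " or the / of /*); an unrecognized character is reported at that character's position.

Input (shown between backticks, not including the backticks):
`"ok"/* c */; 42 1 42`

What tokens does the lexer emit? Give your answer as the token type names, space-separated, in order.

pos=0: enter STRING mode
pos=0: emit STR "ok" (now at pos=4)
pos=4: enter COMMENT mode (saw '/*')
exit COMMENT mode (now at pos=11)
pos=11: emit SEMI ';'
pos=13: emit NUM '42' (now at pos=15)
pos=16: emit NUM '1' (now at pos=17)
pos=18: emit NUM '42' (now at pos=20)
DONE. 5 tokens: [STR, SEMI, NUM, NUM, NUM]

Answer: STR SEMI NUM NUM NUM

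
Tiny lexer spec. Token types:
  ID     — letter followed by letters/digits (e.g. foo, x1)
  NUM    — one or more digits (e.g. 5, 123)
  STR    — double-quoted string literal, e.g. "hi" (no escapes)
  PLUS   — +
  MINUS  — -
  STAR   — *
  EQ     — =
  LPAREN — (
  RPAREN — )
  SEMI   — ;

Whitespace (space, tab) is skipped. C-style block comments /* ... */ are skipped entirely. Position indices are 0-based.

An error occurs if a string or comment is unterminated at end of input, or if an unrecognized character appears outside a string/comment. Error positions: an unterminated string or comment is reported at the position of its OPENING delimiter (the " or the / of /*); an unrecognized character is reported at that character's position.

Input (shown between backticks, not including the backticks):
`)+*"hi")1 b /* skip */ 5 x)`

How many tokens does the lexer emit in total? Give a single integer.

pos=0: emit RPAREN ')'
pos=1: emit PLUS '+'
pos=2: emit STAR '*'
pos=3: enter STRING mode
pos=3: emit STR "hi" (now at pos=7)
pos=7: emit RPAREN ')'
pos=8: emit NUM '1' (now at pos=9)
pos=10: emit ID 'b' (now at pos=11)
pos=12: enter COMMENT mode (saw '/*')
exit COMMENT mode (now at pos=22)
pos=23: emit NUM '5' (now at pos=24)
pos=25: emit ID 'x' (now at pos=26)
pos=26: emit RPAREN ')'
DONE. 10 tokens: [RPAREN, PLUS, STAR, STR, RPAREN, NUM, ID, NUM, ID, RPAREN]

Answer: 10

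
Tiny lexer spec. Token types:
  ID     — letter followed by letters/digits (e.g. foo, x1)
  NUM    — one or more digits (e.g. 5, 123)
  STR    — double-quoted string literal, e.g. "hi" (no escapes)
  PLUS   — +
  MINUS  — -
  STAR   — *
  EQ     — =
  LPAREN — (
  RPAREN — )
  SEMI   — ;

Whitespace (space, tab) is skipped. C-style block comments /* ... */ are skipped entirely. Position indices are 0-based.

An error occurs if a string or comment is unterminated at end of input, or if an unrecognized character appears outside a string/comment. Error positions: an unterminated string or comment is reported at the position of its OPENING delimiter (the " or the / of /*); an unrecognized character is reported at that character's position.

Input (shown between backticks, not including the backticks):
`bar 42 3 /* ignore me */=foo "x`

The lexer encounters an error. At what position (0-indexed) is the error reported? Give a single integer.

Answer: 29

Derivation:
pos=0: emit ID 'bar' (now at pos=3)
pos=4: emit NUM '42' (now at pos=6)
pos=7: emit NUM '3' (now at pos=8)
pos=9: enter COMMENT mode (saw '/*')
exit COMMENT mode (now at pos=24)
pos=24: emit EQ '='
pos=25: emit ID 'foo' (now at pos=28)
pos=29: enter STRING mode
pos=29: ERROR — unterminated string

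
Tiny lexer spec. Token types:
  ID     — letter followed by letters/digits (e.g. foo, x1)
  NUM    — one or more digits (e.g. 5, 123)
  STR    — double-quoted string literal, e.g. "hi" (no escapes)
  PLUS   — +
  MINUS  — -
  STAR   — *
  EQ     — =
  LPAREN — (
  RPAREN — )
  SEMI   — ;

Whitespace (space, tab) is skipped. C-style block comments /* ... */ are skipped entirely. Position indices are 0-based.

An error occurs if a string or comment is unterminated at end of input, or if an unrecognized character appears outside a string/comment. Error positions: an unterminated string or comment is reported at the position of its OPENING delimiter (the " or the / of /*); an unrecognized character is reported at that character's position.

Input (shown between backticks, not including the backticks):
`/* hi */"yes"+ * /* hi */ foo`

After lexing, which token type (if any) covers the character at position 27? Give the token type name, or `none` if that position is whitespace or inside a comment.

Answer: ID

Derivation:
pos=0: enter COMMENT mode (saw '/*')
exit COMMENT mode (now at pos=8)
pos=8: enter STRING mode
pos=8: emit STR "yes" (now at pos=13)
pos=13: emit PLUS '+'
pos=15: emit STAR '*'
pos=17: enter COMMENT mode (saw '/*')
exit COMMENT mode (now at pos=25)
pos=26: emit ID 'foo' (now at pos=29)
DONE. 4 tokens: [STR, PLUS, STAR, ID]
Position 27: char is 'o' -> ID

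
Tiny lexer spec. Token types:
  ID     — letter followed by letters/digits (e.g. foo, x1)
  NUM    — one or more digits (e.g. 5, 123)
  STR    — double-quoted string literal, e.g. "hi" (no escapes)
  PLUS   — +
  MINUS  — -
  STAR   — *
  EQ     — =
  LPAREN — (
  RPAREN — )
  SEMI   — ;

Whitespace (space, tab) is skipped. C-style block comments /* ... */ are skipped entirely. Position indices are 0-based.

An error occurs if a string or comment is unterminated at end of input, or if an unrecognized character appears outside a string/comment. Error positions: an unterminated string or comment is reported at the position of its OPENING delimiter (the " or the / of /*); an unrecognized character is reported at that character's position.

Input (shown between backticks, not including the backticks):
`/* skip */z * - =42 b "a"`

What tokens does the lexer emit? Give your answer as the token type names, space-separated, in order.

Answer: ID STAR MINUS EQ NUM ID STR

Derivation:
pos=0: enter COMMENT mode (saw '/*')
exit COMMENT mode (now at pos=10)
pos=10: emit ID 'z' (now at pos=11)
pos=12: emit STAR '*'
pos=14: emit MINUS '-'
pos=16: emit EQ '='
pos=17: emit NUM '42' (now at pos=19)
pos=20: emit ID 'b' (now at pos=21)
pos=22: enter STRING mode
pos=22: emit STR "a" (now at pos=25)
DONE. 7 tokens: [ID, STAR, MINUS, EQ, NUM, ID, STR]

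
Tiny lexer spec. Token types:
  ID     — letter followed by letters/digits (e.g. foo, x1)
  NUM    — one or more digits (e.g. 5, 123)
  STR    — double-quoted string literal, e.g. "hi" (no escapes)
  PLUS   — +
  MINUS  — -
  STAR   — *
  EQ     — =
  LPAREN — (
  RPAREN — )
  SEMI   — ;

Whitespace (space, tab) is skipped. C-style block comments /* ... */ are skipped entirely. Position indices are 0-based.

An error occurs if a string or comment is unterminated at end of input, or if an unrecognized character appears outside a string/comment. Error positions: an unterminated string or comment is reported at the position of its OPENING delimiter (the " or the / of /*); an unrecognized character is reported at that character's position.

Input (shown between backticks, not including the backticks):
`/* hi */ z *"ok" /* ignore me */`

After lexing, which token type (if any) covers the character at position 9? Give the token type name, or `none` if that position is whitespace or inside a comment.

pos=0: enter COMMENT mode (saw '/*')
exit COMMENT mode (now at pos=8)
pos=9: emit ID 'z' (now at pos=10)
pos=11: emit STAR '*'
pos=12: enter STRING mode
pos=12: emit STR "ok" (now at pos=16)
pos=17: enter COMMENT mode (saw '/*')
exit COMMENT mode (now at pos=32)
DONE. 3 tokens: [ID, STAR, STR]
Position 9: char is 'z' -> ID

Answer: ID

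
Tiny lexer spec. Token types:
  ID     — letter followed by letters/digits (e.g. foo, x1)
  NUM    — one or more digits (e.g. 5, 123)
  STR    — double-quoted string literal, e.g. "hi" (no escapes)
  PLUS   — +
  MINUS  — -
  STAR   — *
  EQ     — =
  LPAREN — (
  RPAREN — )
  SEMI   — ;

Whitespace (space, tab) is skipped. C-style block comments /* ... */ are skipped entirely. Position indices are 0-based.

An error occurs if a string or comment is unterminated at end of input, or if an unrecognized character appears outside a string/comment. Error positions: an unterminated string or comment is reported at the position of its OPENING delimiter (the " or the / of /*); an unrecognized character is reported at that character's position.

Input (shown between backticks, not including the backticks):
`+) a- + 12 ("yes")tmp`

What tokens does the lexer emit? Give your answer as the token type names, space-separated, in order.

Answer: PLUS RPAREN ID MINUS PLUS NUM LPAREN STR RPAREN ID

Derivation:
pos=0: emit PLUS '+'
pos=1: emit RPAREN ')'
pos=3: emit ID 'a' (now at pos=4)
pos=4: emit MINUS '-'
pos=6: emit PLUS '+'
pos=8: emit NUM '12' (now at pos=10)
pos=11: emit LPAREN '('
pos=12: enter STRING mode
pos=12: emit STR "yes" (now at pos=17)
pos=17: emit RPAREN ')'
pos=18: emit ID 'tmp' (now at pos=21)
DONE. 10 tokens: [PLUS, RPAREN, ID, MINUS, PLUS, NUM, LPAREN, STR, RPAREN, ID]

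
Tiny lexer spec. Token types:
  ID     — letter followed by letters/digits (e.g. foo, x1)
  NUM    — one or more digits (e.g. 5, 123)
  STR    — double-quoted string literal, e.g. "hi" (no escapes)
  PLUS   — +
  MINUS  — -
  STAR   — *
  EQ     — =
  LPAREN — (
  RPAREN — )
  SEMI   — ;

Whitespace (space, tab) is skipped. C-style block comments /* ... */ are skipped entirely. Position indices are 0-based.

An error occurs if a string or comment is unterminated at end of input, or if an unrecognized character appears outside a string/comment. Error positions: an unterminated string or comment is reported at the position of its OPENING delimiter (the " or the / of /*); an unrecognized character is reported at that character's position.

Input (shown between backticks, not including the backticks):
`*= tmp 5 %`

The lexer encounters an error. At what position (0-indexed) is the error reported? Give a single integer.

pos=0: emit STAR '*'
pos=1: emit EQ '='
pos=3: emit ID 'tmp' (now at pos=6)
pos=7: emit NUM '5' (now at pos=8)
pos=9: ERROR — unrecognized char '%'

Answer: 9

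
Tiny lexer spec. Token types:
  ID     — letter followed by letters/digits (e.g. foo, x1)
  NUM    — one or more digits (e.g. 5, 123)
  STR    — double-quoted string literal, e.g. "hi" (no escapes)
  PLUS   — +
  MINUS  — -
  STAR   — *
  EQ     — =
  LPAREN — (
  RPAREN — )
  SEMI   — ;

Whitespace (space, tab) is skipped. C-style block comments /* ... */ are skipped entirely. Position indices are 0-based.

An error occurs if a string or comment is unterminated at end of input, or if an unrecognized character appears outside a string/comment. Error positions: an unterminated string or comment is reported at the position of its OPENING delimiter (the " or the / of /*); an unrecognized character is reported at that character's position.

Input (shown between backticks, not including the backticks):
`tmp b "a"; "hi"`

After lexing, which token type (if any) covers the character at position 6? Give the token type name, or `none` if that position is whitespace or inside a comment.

pos=0: emit ID 'tmp' (now at pos=3)
pos=4: emit ID 'b' (now at pos=5)
pos=6: enter STRING mode
pos=6: emit STR "a" (now at pos=9)
pos=9: emit SEMI ';'
pos=11: enter STRING mode
pos=11: emit STR "hi" (now at pos=15)
DONE. 5 tokens: [ID, ID, STR, SEMI, STR]
Position 6: char is '"' -> STR

Answer: STR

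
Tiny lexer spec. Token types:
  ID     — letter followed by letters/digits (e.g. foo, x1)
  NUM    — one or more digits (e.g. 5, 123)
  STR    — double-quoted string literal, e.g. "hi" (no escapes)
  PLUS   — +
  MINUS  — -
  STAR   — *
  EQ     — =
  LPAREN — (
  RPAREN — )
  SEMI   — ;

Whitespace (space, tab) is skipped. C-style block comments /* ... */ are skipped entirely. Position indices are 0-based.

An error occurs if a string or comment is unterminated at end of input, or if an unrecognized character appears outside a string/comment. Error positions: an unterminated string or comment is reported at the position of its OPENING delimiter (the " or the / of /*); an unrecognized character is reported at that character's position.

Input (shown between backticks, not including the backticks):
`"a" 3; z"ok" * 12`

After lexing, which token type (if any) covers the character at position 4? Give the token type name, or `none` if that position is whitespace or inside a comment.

pos=0: enter STRING mode
pos=0: emit STR "a" (now at pos=3)
pos=4: emit NUM '3' (now at pos=5)
pos=5: emit SEMI ';'
pos=7: emit ID 'z' (now at pos=8)
pos=8: enter STRING mode
pos=8: emit STR "ok" (now at pos=12)
pos=13: emit STAR '*'
pos=15: emit NUM '12' (now at pos=17)
DONE. 7 tokens: [STR, NUM, SEMI, ID, STR, STAR, NUM]
Position 4: char is '3' -> NUM

Answer: NUM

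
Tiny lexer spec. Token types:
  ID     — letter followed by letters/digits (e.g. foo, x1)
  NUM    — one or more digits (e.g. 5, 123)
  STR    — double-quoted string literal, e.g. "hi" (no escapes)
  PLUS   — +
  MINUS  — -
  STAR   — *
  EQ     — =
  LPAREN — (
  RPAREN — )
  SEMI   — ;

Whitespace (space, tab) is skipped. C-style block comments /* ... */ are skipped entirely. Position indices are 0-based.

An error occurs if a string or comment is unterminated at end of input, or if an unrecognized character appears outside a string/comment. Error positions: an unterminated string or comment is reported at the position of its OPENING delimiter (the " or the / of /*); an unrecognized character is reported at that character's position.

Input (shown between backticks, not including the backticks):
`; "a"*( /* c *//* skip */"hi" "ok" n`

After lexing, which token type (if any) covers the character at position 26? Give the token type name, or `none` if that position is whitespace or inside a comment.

pos=0: emit SEMI ';'
pos=2: enter STRING mode
pos=2: emit STR "a" (now at pos=5)
pos=5: emit STAR '*'
pos=6: emit LPAREN '('
pos=8: enter COMMENT mode (saw '/*')
exit COMMENT mode (now at pos=15)
pos=15: enter COMMENT mode (saw '/*')
exit COMMENT mode (now at pos=25)
pos=25: enter STRING mode
pos=25: emit STR "hi" (now at pos=29)
pos=30: enter STRING mode
pos=30: emit STR "ok" (now at pos=34)
pos=35: emit ID 'n' (now at pos=36)
DONE. 7 tokens: [SEMI, STR, STAR, LPAREN, STR, STR, ID]
Position 26: char is 'h' -> STR

Answer: STR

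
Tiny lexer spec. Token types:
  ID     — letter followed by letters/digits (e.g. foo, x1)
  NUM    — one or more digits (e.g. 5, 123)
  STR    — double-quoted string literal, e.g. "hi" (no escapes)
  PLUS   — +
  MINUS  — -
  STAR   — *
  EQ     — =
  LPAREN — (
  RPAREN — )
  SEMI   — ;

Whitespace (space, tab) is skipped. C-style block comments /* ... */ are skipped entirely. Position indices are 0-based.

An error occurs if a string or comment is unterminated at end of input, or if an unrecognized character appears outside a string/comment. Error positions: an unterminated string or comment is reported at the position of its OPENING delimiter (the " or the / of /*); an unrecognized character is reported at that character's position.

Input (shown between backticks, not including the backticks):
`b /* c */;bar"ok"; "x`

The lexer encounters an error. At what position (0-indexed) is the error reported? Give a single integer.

Answer: 19

Derivation:
pos=0: emit ID 'b' (now at pos=1)
pos=2: enter COMMENT mode (saw '/*')
exit COMMENT mode (now at pos=9)
pos=9: emit SEMI ';'
pos=10: emit ID 'bar' (now at pos=13)
pos=13: enter STRING mode
pos=13: emit STR "ok" (now at pos=17)
pos=17: emit SEMI ';'
pos=19: enter STRING mode
pos=19: ERROR — unterminated string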